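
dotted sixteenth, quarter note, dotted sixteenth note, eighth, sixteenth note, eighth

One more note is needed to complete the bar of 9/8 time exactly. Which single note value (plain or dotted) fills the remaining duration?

dotted quarter note

The bar of 9/8 = 36 thirty-second notes.
Each duration in thirty-second notes: dotted sixteenth = 3; quarter note = 8; dotted sixteenth note = 3; eighth = 4; sixteenth note = 2; eighth = 4.
Total: 3 + 8 + 3 + 4 + 2 + 4 = 24.
Remaining: 36 − 24 = 12 thirty-second notes, which is a dotted quarter note.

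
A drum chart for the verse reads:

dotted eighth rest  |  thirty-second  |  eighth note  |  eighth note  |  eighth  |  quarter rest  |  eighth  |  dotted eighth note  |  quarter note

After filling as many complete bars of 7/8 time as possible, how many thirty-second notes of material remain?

17

One bar of 7/8 = 28 thirty-second notes.
Working in thirty-second notes: dotted eighth rest = 6; thirty-second = 1; eighth note = 4; eighth note = 4; eighth = 4; quarter rest = 8; eighth = 4; dotted eighth note = 6; quarter note = 8.
Total: 6 + 1 + 4 + 4 + 4 + 8 + 4 + 6 + 8 = 45.
45 ÷ 28 = 1 complete bar with 17 thirty-second notes remaining.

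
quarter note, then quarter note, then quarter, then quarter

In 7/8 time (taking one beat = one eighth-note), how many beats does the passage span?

One eighth-note beat = 2 sixteenth notes.
Express everything in sixteenth notes: quarter note = 4; quarter note = 4; quarter = 4; quarter = 4.
Total: 4 + 4 + 4 + 4 = 16.
16 ÷ 2 = 8 beats.

8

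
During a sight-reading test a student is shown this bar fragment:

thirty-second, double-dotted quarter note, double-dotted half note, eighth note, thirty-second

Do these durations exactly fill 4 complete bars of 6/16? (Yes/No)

Yes

One bar of 6/16 = 12 thirty-second notes, so 4 bars = 48.
Each duration in thirty-second notes: thirty-second = 1; double-dotted quarter note = 14; double-dotted half note = 28; eighth note = 4; thirty-second = 1.
Total: 1 + 14 + 28 + 4 + 1 = 48.
48 equals 48, so the answer is Yes.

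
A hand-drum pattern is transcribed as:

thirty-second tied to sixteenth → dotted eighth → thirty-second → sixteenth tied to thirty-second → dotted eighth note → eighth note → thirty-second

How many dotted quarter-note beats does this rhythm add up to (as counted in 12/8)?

One dotted quarter-note beat = 12 thirty-second notes.
In thirty-second notes: thirty-second tied to sixteenth (thirty-second + sixteenth) = 3; dotted eighth = 6; thirty-second = 1; sixteenth tied to thirty-second (sixteenth + thirty-second) = 3; dotted eighth note = 6; eighth note = 4; thirty-second = 1.
Adding: 3 + 6 + 1 + 3 + 6 + 4 + 1 = 24.
24 ÷ 12 = 2 beats.

2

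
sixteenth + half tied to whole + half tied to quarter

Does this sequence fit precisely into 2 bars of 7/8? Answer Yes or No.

No

One bar of 7/8 = 14 sixteenth notes, so 2 bars = 28.
Each duration in sixteenth notes: sixteenth = 1; half tied to whole (half + whole) = 24; half tied to quarter (half + quarter) = 12.
Adding: 1 + 24 + 12 = 37.
37 exceeds 28, so the answer is No.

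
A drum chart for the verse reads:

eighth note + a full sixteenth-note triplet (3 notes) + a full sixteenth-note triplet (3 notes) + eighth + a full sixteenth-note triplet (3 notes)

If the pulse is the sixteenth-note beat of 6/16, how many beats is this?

10

One sixteenth-note beat = 2 thirty-second notes.
Each duration in thirty-second notes: eighth note = 4; a full sixteenth-note triplet (3 notes) (three triplet sixteenths span one eighth) = 4; a full sixteenth-note triplet (3 notes) (three triplet sixteenths span one eighth) = 4; eighth = 4; a full sixteenth-note triplet (3 notes) (three triplet sixteenths span one eighth) = 4.
Sum: 4 + 4 + 4 + 4 + 4 = 20.
20 ÷ 2 = 10 beats.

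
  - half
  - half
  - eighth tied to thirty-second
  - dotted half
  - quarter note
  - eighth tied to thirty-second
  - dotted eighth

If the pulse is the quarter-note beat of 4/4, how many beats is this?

One quarter-note beat = 8 thirty-second notes.
Express everything in thirty-second notes: half = 16; half = 16; eighth tied to thirty-second (eighth + thirty-second) = 5; dotted half = 24; quarter note = 8; eighth tied to thirty-second (eighth + thirty-second) = 5; dotted eighth = 6.
Total: 16 + 16 + 5 + 24 + 8 + 5 + 6 = 80.
80 ÷ 8 = 10 beats.

10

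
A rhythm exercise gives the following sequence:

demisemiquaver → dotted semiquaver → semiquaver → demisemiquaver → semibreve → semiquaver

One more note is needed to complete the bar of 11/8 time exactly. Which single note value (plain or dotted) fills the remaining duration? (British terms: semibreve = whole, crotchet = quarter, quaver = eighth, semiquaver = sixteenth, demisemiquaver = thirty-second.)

dotted sixteenth note

The bar of 11/8 = 44 thirty-second notes.
Working in thirty-second notes: demisemiquaver = 1; dotted semiquaver = 3; semiquaver = 2; demisemiquaver = 1; semibreve = 32; semiquaver = 2.
Total: 1 + 3 + 2 + 1 + 32 + 2 = 41.
Remaining: 44 − 41 = 3 thirty-second notes, which is a dotted sixteenth note.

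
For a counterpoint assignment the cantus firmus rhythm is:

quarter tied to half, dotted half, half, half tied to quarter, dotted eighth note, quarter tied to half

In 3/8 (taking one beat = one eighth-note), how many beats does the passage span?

29.5

One eighth-note beat = 2 sixteenth notes.
In sixteenth notes: quarter tied to half (quarter + half) = 12; dotted half = 12; half = 8; half tied to quarter (half + quarter) = 12; dotted eighth note = 3; quarter tied to half (quarter + half) = 12.
Total: 12 + 12 + 8 + 12 + 3 + 12 = 59.
59 ÷ 2 = 29.5 beats.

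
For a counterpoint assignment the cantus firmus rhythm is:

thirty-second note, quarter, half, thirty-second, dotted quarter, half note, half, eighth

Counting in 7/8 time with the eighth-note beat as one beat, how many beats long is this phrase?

18.5

One eighth-note beat = 4 thirty-second notes.
Working in thirty-second notes: thirty-second note = 1; quarter = 8; half = 16; thirty-second = 1; dotted quarter = 12; half note = 16; half = 16; eighth = 4.
Altogether 1 + 8 + 16 + 1 + 12 + 16 + 16 + 4 = 74.
74 ÷ 4 = 18.5 beats.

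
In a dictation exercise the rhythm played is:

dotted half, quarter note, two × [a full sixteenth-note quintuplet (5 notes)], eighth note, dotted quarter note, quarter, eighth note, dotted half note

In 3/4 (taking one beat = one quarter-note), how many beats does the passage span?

12.5

One quarter-note beat = 2 eighth notes.
In eighth notes: dotted half = 6; quarter note = 2; a full sixteenth-note quintuplet (5 notes) (five quintuplet sixteenths span one quarter) = 2; a full sixteenth-note quintuplet (5 notes) (five quintuplet sixteenths span one quarter) = 2; eighth note = 1; dotted quarter note = 3; quarter = 2; eighth note = 1; dotted half note = 6.
Total: 6 + 2 + 2 + 2 + 1 + 3 + 2 + 1 + 6 = 25.
25 ÷ 2 = 12.5 beats.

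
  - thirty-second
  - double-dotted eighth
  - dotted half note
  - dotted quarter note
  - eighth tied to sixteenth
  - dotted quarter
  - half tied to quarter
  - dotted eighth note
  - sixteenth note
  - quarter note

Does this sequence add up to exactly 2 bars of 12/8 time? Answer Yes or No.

No

One bar of 12/8 = 48 thirty-second notes, so 2 bars = 96.
Working in thirty-second notes: thirty-second = 1; double-dotted eighth = 7; dotted half note = 24; dotted quarter note = 12; eighth tied to sixteenth (eighth + sixteenth) = 6; dotted quarter = 12; half tied to quarter (half + quarter) = 24; dotted eighth note = 6; sixteenth note = 2; quarter note = 8.
Total: 1 + 7 + 24 + 12 + 6 + 12 + 24 + 6 + 2 + 8 = 102.
102 exceeds 96, so the answer is No.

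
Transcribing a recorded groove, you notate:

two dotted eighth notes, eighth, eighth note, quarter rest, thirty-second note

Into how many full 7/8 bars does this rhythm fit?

One bar of 7/8 = 28 thirty-second notes.
Convert each value to thirty-second notes: dotted eighth note = 6; dotted eighth note = 6; eighth = 4; eighth note = 4; quarter rest = 8; thirty-second note = 1.
Altogether 6 + 6 + 4 + 4 + 8 + 1 = 29.
29 ÷ 28 = 1 complete bar with 1 left over.

1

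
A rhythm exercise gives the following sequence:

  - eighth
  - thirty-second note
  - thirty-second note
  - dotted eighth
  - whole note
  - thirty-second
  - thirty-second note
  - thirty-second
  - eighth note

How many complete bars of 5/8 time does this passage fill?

One bar of 5/8 = 20 thirty-second notes.
Express everything in thirty-second notes: eighth = 4; thirty-second note = 1; thirty-second note = 1; dotted eighth = 6; whole note = 32; thirty-second = 1; thirty-second note = 1; thirty-second = 1; eighth note = 4.
Altogether 4 + 1 + 1 + 6 + 32 + 1 + 1 + 1 + 4 = 51.
51 ÷ 20 = 2 complete bars with 11 left over.

2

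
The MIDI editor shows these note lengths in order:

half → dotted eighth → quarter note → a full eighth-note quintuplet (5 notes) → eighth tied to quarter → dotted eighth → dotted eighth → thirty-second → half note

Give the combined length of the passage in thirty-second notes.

In thirty-second notes: half = 16; dotted eighth = 6; quarter note = 8; a full eighth-note quintuplet (5 notes) (five quintuplet eighths span one half) = 16; eighth tied to quarter (eighth + quarter) = 12; dotted eighth = 6; dotted eighth = 6; thirty-second = 1; half note = 16.
Sum: 16 + 6 + 8 + 16 + 12 + 6 + 6 + 1 + 16 = 87 thirty-second notes.

87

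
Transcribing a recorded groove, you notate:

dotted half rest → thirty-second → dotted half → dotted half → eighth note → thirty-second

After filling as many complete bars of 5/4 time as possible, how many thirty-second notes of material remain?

38

One bar of 5/4 = 40 thirty-second notes.
Working in thirty-second notes: dotted half rest = 24; thirty-second = 1; dotted half = 24; dotted half = 24; eighth note = 4; thirty-second = 1.
Sum: 24 + 1 + 24 + 24 + 4 + 1 = 78.
78 ÷ 40 = 1 complete bar with 38 thirty-second notes remaining.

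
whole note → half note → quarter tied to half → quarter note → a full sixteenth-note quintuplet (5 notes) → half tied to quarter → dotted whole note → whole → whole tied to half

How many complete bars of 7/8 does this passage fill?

One bar of 7/8 = 7 eighth notes.
In eighth notes: whole note = 8; half note = 4; quarter tied to half (quarter + half) = 6; quarter note = 2; a full sixteenth-note quintuplet (5 notes) (five quintuplet sixteenths span one quarter) = 2; half tied to quarter (half + quarter) = 6; dotted whole note = 12; whole = 8; whole tied to half (whole + half) = 12.
Total: 8 + 4 + 6 + 2 + 2 + 6 + 12 + 8 + 12 = 60.
60 ÷ 7 = 8 complete bars with 4 left over.

8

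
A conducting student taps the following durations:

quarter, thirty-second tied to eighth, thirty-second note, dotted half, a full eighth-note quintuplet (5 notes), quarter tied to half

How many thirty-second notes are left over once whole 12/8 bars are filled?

One bar of 12/8 = 48 thirty-second notes.
Express everything in thirty-second notes: quarter = 8; thirty-second tied to eighth (thirty-second + eighth) = 5; thirty-second note = 1; dotted half = 24; a full eighth-note quintuplet (5 notes) (five quintuplet eighths span one half) = 16; quarter tied to half (quarter + half) = 24.
Altogether 8 + 5 + 1 + 24 + 16 + 24 = 78.
78 ÷ 48 = 1 complete bar with 30 thirty-second notes remaining.

30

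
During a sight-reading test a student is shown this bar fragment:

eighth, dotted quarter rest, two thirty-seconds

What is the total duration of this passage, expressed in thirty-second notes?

18

Working in thirty-second notes: eighth = 4; dotted quarter rest = 12; thirty-second = 1; thirty-second = 1.
Adding: 4 + 12 + 1 + 1 = 18 thirty-second notes.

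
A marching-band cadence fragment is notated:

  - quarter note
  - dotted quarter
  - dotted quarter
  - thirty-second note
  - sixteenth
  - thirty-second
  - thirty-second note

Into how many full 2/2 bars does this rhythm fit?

1

One bar of 2/2 = 32 thirty-second notes.
Convert each value to thirty-second notes: quarter note = 8; dotted quarter = 12; dotted quarter = 12; thirty-second note = 1; sixteenth = 2; thirty-second = 1; thirty-second note = 1.
Adding: 8 + 12 + 12 + 1 + 2 + 1 + 1 = 37.
37 ÷ 32 = 1 complete bar with 5 left over.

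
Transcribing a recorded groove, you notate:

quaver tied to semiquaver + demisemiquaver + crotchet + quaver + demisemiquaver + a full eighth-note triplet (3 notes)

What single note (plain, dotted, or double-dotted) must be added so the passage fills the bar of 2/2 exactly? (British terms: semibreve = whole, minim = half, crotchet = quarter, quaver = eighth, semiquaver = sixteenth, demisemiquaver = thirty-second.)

The bar of 2/2 = 32 thirty-second notes.
Each duration in thirty-second notes: quaver tied to semiquaver (quaver + semiquaver) = 6; demisemiquaver = 1; crotchet = 8; quaver = 4; demisemiquaver = 1; a full eighth-note triplet (3 notes) (three triplet eighths span one quarter) = 8.
Altogether 6 + 1 + 8 + 4 + 1 + 8 = 28.
Remaining: 32 − 28 = 4 thirty-second notes, which is a eighth note.

eighth note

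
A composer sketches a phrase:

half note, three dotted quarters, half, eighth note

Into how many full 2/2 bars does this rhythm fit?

One bar of 2/2 = 8 eighth notes.
In eighth notes: half note = 4; dotted quarter = 3; dotted quarter = 3; dotted quarter = 3; half = 4; eighth note = 1.
Sum: 4 + 3 + 3 + 3 + 4 + 1 = 18.
18 ÷ 8 = 2 complete bars with 2 left over.

2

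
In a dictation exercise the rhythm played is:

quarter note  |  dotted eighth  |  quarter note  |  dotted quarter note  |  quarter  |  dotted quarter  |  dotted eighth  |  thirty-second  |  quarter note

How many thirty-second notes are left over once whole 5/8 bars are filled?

One bar of 5/8 = 20 thirty-second notes.
Convert each value to thirty-second notes: quarter note = 8; dotted eighth = 6; quarter note = 8; dotted quarter note = 12; quarter = 8; dotted quarter = 12; dotted eighth = 6; thirty-second = 1; quarter note = 8.
Altogether 8 + 6 + 8 + 12 + 8 + 12 + 6 + 1 + 8 = 69.
69 ÷ 20 = 3 complete bars with 9 thirty-second notes remaining.

9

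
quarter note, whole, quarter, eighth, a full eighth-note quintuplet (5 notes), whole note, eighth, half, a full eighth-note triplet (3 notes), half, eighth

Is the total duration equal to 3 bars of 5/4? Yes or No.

No

One bar of 5/4 = 10 eighth notes, so 3 bars = 30.
Each duration in eighth notes: quarter note = 2; whole = 8; quarter = 2; eighth = 1; a full eighth-note quintuplet (5 notes) (five quintuplet eighths span one half) = 4; whole note = 8; eighth = 1; half = 4; a full eighth-note triplet (3 notes) (three triplet eighths span one quarter) = 2; half = 4; eighth = 1.
Sum: 2 + 8 + 2 + 1 + 4 + 8 + 1 + 4 + 2 + 4 + 1 = 37.
37 exceeds 30, so the answer is No.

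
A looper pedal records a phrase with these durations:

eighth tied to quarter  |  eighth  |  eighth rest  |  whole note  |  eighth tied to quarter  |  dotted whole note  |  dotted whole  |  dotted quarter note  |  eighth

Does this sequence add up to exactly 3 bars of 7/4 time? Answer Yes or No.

One bar of 7/4 = 14 eighth notes, so 3 bars = 42.
Each duration in eighth notes: eighth tied to quarter (eighth + quarter) = 3; eighth = 1; eighth rest = 1; whole note = 8; eighth tied to quarter (eighth + quarter) = 3; dotted whole note = 12; dotted whole = 12; dotted quarter note = 3; eighth = 1.
Total: 3 + 1 + 1 + 8 + 3 + 12 + 12 + 3 + 1 = 44.
44 exceeds 42, so the answer is No.

No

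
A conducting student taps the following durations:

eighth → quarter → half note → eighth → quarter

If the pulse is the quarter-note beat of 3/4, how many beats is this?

5

One quarter-note beat = 2 eighth notes.
Each duration in eighth notes: eighth = 1; quarter = 2; half note = 4; eighth = 1; quarter = 2.
Sum: 1 + 2 + 4 + 1 + 2 = 10.
10 ÷ 2 = 5 beats.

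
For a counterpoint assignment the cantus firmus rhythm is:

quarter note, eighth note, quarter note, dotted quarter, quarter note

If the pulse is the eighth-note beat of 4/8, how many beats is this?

One eighth-note beat = 2 sixteenth notes.
Each duration in sixteenth notes: quarter note = 4; eighth note = 2; quarter note = 4; dotted quarter = 6; quarter note = 4.
Adding: 4 + 2 + 4 + 6 + 4 = 20.
20 ÷ 2 = 10 beats.

10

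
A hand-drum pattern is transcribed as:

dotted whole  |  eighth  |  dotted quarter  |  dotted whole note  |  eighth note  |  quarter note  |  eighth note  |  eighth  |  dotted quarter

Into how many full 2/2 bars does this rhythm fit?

One bar of 2/2 = 8 eighth notes.
In eighth notes: dotted whole = 12; eighth = 1; dotted quarter = 3; dotted whole note = 12; eighth note = 1; quarter note = 2; eighth note = 1; eighth = 1; dotted quarter = 3.
Sum: 12 + 1 + 3 + 12 + 1 + 2 + 1 + 1 + 3 = 36.
36 ÷ 8 = 4 complete bars with 4 left over.

4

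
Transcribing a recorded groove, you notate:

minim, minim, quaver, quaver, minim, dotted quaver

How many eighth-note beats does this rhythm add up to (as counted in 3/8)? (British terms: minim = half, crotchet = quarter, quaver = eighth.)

15.5

One eighth-note beat = 2 sixteenth notes.
Working in sixteenth notes: minim = 8; minim = 8; quaver = 2; quaver = 2; minim = 8; dotted quaver = 3.
Sum: 8 + 8 + 2 + 2 + 8 + 3 = 31.
31 ÷ 2 = 15.5 beats.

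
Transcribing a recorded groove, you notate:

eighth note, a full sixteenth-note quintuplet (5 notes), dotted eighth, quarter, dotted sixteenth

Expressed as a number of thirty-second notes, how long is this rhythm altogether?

Working in thirty-second notes: eighth note = 4; a full sixteenth-note quintuplet (5 notes) (five quintuplet sixteenths span one quarter) = 8; dotted eighth = 6; quarter = 8; dotted sixteenth = 3.
Altogether 4 + 8 + 6 + 8 + 3 = 29 thirty-second notes.

29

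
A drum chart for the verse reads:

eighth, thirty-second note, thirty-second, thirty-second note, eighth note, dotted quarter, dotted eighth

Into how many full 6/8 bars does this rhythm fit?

One bar of 6/8 = 24 thirty-second notes.
Convert each value to thirty-second notes: eighth = 4; thirty-second note = 1; thirty-second = 1; thirty-second note = 1; eighth note = 4; dotted quarter = 12; dotted eighth = 6.
Altogether 4 + 1 + 1 + 1 + 4 + 12 + 6 = 29.
29 ÷ 24 = 1 complete bar with 5 left over.

1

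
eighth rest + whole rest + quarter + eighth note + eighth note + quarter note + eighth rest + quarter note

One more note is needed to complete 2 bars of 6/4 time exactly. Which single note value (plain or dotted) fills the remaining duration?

dotted half note

2 bars of 6/4 = 24 eighth notes.
Working in eighth notes: eighth rest = 1; whole rest = 8; quarter = 2; eighth note = 1; eighth note = 1; quarter note = 2; eighth rest = 1; quarter note = 2.
Adding: 1 + 8 + 2 + 1 + 1 + 2 + 1 + 2 = 18.
Remaining: 24 − 18 = 6 eighth notes, which is a dotted half note.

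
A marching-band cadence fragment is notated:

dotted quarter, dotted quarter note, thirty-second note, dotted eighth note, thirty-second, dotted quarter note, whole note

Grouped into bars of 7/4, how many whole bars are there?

One bar of 7/4 = 56 thirty-second notes.
Convert each value to thirty-second notes: dotted quarter = 12; dotted quarter note = 12; thirty-second note = 1; dotted eighth note = 6; thirty-second = 1; dotted quarter note = 12; whole note = 32.
Sum: 12 + 12 + 1 + 6 + 1 + 12 + 32 = 76.
76 ÷ 56 = 1 complete bar with 20 left over.

1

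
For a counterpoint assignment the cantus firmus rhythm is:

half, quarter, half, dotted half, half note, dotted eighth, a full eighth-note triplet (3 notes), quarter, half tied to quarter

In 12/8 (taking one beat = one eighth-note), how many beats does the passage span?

One eighth-note beat = 2 sixteenth notes.
In sixteenth notes: half = 8; quarter = 4; half = 8; dotted half = 12; half note = 8; dotted eighth = 3; a full eighth-note triplet (3 notes) (three triplet eighths span one quarter) = 4; quarter = 4; half tied to quarter (half + quarter) = 12.
Total: 8 + 4 + 8 + 12 + 8 + 3 + 4 + 4 + 12 = 63.
63 ÷ 2 = 31.5 beats.

31.5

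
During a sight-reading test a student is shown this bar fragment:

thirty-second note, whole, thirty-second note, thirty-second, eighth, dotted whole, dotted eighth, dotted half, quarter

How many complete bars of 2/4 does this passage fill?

7

One bar of 2/4 = 16 thirty-second notes.
Express everything in thirty-second notes: thirty-second note = 1; whole = 32; thirty-second note = 1; thirty-second = 1; eighth = 4; dotted whole = 48; dotted eighth = 6; dotted half = 24; quarter = 8.
Altogether 1 + 32 + 1 + 1 + 4 + 48 + 6 + 24 + 8 = 125.
125 ÷ 16 = 7 complete bars with 13 left over.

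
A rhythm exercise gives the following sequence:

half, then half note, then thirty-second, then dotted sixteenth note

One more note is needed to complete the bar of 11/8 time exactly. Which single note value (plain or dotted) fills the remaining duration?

The bar of 11/8 = 44 thirty-second notes.
In thirty-second notes: half = 16; half note = 16; thirty-second = 1; dotted sixteenth note = 3.
Sum: 16 + 16 + 1 + 3 = 36.
Remaining: 44 − 36 = 8 thirty-second notes, which is a quarter note.

quarter note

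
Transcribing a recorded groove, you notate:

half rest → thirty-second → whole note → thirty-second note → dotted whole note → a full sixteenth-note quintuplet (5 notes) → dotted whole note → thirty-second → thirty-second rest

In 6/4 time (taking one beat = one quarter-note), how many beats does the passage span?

One quarter-note beat = 8 thirty-second notes.
Express everything in thirty-second notes: half rest = 16; thirty-second = 1; whole note = 32; thirty-second note = 1; dotted whole note = 48; a full sixteenth-note quintuplet (5 notes) (five quintuplet sixteenths span one quarter) = 8; dotted whole note = 48; thirty-second = 1; thirty-second rest = 1.
Sum: 16 + 1 + 32 + 1 + 48 + 8 + 48 + 1 + 1 = 156.
156 ÷ 8 = 19.5 beats.

19.5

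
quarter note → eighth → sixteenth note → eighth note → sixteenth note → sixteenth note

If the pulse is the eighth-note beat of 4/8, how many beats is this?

5.5

One eighth-note beat = 2 sixteenth notes.
Working in sixteenth notes: quarter note = 4; eighth = 2; sixteenth note = 1; eighth note = 2; sixteenth note = 1; sixteenth note = 1.
Adding: 4 + 2 + 1 + 2 + 1 + 1 = 11.
11 ÷ 2 = 5.5 beats.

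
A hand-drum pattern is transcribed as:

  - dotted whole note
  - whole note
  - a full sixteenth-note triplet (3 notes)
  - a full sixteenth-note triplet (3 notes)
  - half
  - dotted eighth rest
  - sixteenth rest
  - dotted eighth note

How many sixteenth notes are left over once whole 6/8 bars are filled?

One bar of 6/8 = 12 sixteenth notes.
Express everything in sixteenth notes: dotted whole note = 24; whole note = 16; a full sixteenth-note triplet (3 notes) (three triplet sixteenths span one eighth) = 2; a full sixteenth-note triplet (3 notes) (three triplet sixteenths span one eighth) = 2; half = 8; dotted eighth rest = 3; sixteenth rest = 1; dotted eighth note = 3.
Total: 24 + 16 + 2 + 2 + 8 + 3 + 1 + 3 = 59.
59 ÷ 12 = 4 complete bars with 11 sixteenth notes remaining.

11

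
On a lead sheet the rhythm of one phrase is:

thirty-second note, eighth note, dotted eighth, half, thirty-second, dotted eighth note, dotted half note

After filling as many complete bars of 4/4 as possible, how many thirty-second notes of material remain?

One bar of 4/4 = 32 thirty-second notes.
Express everything in thirty-second notes: thirty-second note = 1; eighth note = 4; dotted eighth = 6; half = 16; thirty-second = 1; dotted eighth note = 6; dotted half note = 24.
Altogether 1 + 4 + 6 + 16 + 1 + 6 + 24 = 58.
58 ÷ 32 = 1 complete bar with 26 thirty-second notes remaining.

26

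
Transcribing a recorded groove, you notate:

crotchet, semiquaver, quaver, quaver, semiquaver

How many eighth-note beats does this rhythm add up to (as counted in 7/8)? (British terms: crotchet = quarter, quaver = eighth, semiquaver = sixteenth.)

One eighth-note beat = 2 sixteenth notes.
Each duration in sixteenth notes: crotchet = 4; semiquaver = 1; quaver = 2; quaver = 2; semiquaver = 1.
Altogether 4 + 1 + 2 + 2 + 1 = 10.
10 ÷ 2 = 5 beats.

5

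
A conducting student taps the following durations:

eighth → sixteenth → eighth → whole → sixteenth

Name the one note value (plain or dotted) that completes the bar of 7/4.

The bar of 7/4 = 28 sixteenth notes.
In sixteenth notes: eighth = 2; sixteenth = 1; eighth = 2; whole = 16; sixteenth = 1.
Sum: 2 + 1 + 2 + 16 + 1 = 22.
Remaining: 28 − 22 = 6 sixteenth notes, which is a dotted quarter note.

dotted quarter note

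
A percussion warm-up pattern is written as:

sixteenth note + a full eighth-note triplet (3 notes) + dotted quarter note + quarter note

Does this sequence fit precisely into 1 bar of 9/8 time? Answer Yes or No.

No

One bar of 9/8 = 18 sixteenth notes.
In sixteenth notes: sixteenth note = 1; a full eighth-note triplet (3 notes) (three triplet eighths span one quarter) = 4; dotted quarter note = 6; quarter note = 4.
Adding: 1 + 4 + 6 + 4 = 15.
15 falls short of 18, so the answer is No.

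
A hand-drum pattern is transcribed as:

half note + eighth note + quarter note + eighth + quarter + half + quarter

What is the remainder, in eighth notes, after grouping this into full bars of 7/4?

One bar of 7/4 = 14 eighth notes.
In eighth notes: half note = 4; eighth note = 1; quarter note = 2; eighth = 1; quarter = 2; half = 4; quarter = 2.
Sum: 4 + 1 + 2 + 1 + 2 + 4 + 2 = 16.
16 ÷ 14 = 1 complete bar with 2 eighth notes remaining.

2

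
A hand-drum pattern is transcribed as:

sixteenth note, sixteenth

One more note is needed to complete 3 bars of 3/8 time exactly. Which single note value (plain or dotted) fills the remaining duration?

3 bars of 3/8 = 18 sixteenth notes.
Convert each value to sixteenth notes: sixteenth note = 1; sixteenth = 1.
Altogether 1 + 1 = 2.
Remaining: 18 − 2 = 16 sixteenth notes, which is a whole note.

whole note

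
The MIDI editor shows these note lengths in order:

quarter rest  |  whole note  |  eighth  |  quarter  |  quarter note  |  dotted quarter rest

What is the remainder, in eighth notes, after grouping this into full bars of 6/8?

One bar of 6/8 = 6 eighth notes.
In eighth notes: quarter rest = 2; whole note = 8; eighth = 1; quarter = 2; quarter note = 2; dotted quarter rest = 3.
Altogether 2 + 8 + 1 + 2 + 2 + 3 = 18.
18 ÷ 6 = 3 complete bars with 0 eighth notes remaining.

0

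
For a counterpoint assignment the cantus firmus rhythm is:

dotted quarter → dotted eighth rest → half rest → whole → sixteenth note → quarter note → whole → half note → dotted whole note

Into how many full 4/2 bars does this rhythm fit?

One bar of 4/2 = 32 sixteenth notes.
Convert each value to sixteenth notes: dotted quarter = 6; dotted eighth rest = 3; half rest = 8; whole = 16; sixteenth note = 1; quarter note = 4; whole = 16; half note = 8; dotted whole note = 24.
Sum: 6 + 3 + 8 + 16 + 1 + 4 + 16 + 8 + 24 = 86.
86 ÷ 32 = 2 complete bars with 22 left over.

2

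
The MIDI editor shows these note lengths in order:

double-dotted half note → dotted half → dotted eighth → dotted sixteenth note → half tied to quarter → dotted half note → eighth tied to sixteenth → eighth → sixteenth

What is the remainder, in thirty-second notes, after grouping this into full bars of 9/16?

One bar of 9/16 = 18 thirty-second notes.
Express everything in thirty-second notes: double-dotted half note = 28; dotted half = 24; dotted eighth = 6; dotted sixteenth note = 3; half tied to quarter (half + quarter) = 24; dotted half note = 24; eighth tied to sixteenth (eighth + sixteenth) = 6; eighth = 4; sixteenth = 2.
Sum: 28 + 24 + 6 + 3 + 24 + 24 + 6 + 4 + 2 = 121.
121 ÷ 18 = 6 complete bars with 13 thirty-second notes remaining.

13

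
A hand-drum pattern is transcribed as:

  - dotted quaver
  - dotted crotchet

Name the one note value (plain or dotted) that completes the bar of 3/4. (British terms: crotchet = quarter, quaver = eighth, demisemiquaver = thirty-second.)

dotted eighth note

The bar of 3/4 = 12 sixteenth notes.
In sixteenth notes: dotted quaver = 3; dotted crotchet = 6.
Adding: 3 + 6 = 9.
Remaining: 12 − 9 = 3 sixteenth notes, which is a dotted eighth note.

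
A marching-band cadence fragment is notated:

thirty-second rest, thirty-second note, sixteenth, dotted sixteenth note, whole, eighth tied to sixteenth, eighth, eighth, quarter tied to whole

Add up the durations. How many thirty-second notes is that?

93

Convert each value to thirty-second notes: thirty-second rest = 1; thirty-second note = 1; sixteenth = 2; dotted sixteenth note = 3; whole = 32; eighth tied to sixteenth (eighth + sixteenth) = 6; eighth = 4; eighth = 4; quarter tied to whole (quarter + whole) = 40.
Adding: 1 + 1 + 2 + 3 + 32 + 6 + 4 + 4 + 40 = 93 thirty-second notes.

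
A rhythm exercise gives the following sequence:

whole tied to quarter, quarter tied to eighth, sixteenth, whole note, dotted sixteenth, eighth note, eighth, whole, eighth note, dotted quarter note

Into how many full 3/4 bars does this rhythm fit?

One bar of 3/4 = 24 thirty-second notes.
In thirty-second notes: whole tied to quarter (whole + quarter) = 40; quarter tied to eighth (quarter + eighth) = 12; sixteenth = 2; whole note = 32; dotted sixteenth = 3; eighth note = 4; eighth = 4; whole = 32; eighth note = 4; dotted quarter note = 12.
Altogether 40 + 12 + 2 + 32 + 3 + 4 + 4 + 32 + 4 + 12 = 145.
145 ÷ 24 = 6 complete bars with 1 left over.

6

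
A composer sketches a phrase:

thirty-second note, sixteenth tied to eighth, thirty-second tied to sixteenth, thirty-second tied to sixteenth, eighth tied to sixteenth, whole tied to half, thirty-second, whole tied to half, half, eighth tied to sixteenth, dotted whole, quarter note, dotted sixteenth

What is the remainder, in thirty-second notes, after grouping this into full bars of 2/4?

5

One bar of 2/4 = 16 thirty-second notes.
In thirty-second notes: thirty-second note = 1; sixteenth tied to eighth (sixteenth + eighth) = 6; thirty-second tied to sixteenth (thirty-second + sixteenth) = 3; thirty-second tied to sixteenth (thirty-second + sixteenth) = 3; eighth tied to sixteenth (eighth + sixteenth) = 6; whole tied to half (whole + half) = 48; thirty-second = 1; whole tied to half (whole + half) = 48; half = 16; eighth tied to sixteenth (eighth + sixteenth) = 6; dotted whole = 48; quarter note = 8; dotted sixteenth = 3.
Total: 1 + 6 + 3 + 3 + 6 + 48 + 1 + 48 + 16 + 6 + 48 + 8 + 3 = 197.
197 ÷ 16 = 12 complete bars with 5 thirty-second notes remaining.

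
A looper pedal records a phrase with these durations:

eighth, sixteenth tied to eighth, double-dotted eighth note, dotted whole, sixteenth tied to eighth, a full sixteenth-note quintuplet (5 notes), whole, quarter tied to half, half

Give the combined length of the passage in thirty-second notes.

151

Convert each value to thirty-second notes: eighth = 4; sixteenth tied to eighth (sixteenth + eighth) = 6; double-dotted eighth note = 7; dotted whole = 48; sixteenth tied to eighth (sixteenth + eighth) = 6; a full sixteenth-note quintuplet (5 notes) (five quintuplet sixteenths span one quarter) = 8; whole = 32; quarter tied to half (quarter + half) = 24; half = 16.
Total: 4 + 6 + 7 + 48 + 6 + 8 + 32 + 24 + 16 = 151 thirty-second notes.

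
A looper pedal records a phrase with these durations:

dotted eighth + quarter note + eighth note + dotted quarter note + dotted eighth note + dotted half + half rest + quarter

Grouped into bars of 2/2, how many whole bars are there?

2

One bar of 2/2 = 16 sixteenth notes.
In sixteenth notes: dotted eighth = 3; quarter note = 4; eighth note = 2; dotted quarter note = 6; dotted eighth note = 3; dotted half = 12; half rest = 8; quarter = 4.
Total: 3 + 4 + 2 + 6 + 3 + 12 + 8 + 4 = 42.
42 ÷ 16 = 2 complete bars with 10 left over.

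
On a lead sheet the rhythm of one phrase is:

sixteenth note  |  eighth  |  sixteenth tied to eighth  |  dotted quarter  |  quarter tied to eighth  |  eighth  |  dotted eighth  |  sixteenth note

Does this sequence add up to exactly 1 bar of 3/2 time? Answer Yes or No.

One bar of 3/2 = 24 sixteenth notes.
Convert each value to sixteenth notes: sixteenth note = 1; eighth = 2; sixteenth tied to eighth (sixteenth + eighth) = 3; dotted quarter = 6; quarter tied to eighth (quarter + eighth) = 6; eighth = 2; dotted eighth = 3; sixteenth note = 1.
Sum: 1 + 2 + 3 + 6 + 6 + 2 + 3 + 1 = 24.
24 equals 24, so the answer is Yes.

Yes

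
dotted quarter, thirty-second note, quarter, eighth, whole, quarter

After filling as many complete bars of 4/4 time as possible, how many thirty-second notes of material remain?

1

One bar of 4/4 = 32 thirty-second notes.
In thirty-second notes: dotted quarter = 12; thirty-second note = 1; quarter = 8; eighth = 4; whole = 32; quarter = 8.
Adding: 12 + 1 + 8 + 4 + 32 + 8 = 65.
65 ÷ 32 = 2 complete bars with 1 thirty-second note remaining.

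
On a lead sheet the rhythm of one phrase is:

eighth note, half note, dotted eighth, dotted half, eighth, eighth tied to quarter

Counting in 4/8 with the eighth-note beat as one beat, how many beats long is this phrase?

One eighth-note beat = 2 sixteenth notes.
Convert each value to sixteenth notes: eighth note = 2; half note = 8; dotted eighth = 3; dotted half = 12; eighth = 2; eighth tied to quarter (eighth + quarter) = 6.
Sum: 2 + 8 + 3 + 12 + 2 + 6 = 33.
33 ÷ 2 = 16.5 beats.

16.5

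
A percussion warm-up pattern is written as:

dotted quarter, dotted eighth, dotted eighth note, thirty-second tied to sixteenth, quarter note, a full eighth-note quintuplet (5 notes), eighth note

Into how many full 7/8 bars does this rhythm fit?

1

One bar of 7/8 = 28 thirty-second notes.
Express everything in thirty-second notes: dotted quarter = 12; dotted eighth = 6; dotted eighth note = 6; thirty-second tied to sixteenth (thirty-second + sixteenth) = 3; quarter note = 8; a full eighth-note quintuplet (5 notes) (five quintuplet eighths span one half) = 16; eighth note = 4.
Altogether 12 + 6 + 6 + 3 + 8 + 16 + 4 = 55.
55 ÷ 28 = 1 complete bar with 27 left over.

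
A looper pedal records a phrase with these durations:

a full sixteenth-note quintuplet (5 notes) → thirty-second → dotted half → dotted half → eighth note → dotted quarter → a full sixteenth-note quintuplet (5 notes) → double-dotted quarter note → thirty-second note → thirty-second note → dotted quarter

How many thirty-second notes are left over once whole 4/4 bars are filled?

One bar of 4/4 = 32 thirty-second notes.
Express everything in thirty-second notes: a full sixteenth-note quintuplet (5 notes) (five quintuplet sixteenths span one quarter) = 8; thirty-second = 1; dotted half = 24; dotted half = 24; eighth note = 4; dotted quarter = 12; a full sixteenth-note quintuplet (5 notes) (five quintuplet sixteenths span one quarter) = 8; double-dotted quarter note = 14; thirty-second note = 1; thirty-second note = 1; dotted quarter = 12.
Altogether 8 + 1 + 24 + 24 + 4 + 12 + 8 + 14 + 1 + 1 + 12 = 109.
109 ÷ 32 = 3 complete bars with 13 thirty-second notes remaining.

13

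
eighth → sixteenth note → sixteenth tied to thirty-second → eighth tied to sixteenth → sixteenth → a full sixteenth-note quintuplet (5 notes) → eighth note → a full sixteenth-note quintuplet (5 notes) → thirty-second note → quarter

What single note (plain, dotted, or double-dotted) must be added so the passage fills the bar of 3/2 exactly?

sixteenth note

The bar of 3/2 = 48 thirty-second notes.
Convert each value to thirty-second notes: eighth = 4; sixteenth note = 2; sixteenth tied to thirty-second (sixteenth + thirty-second) = 3; eighth tied to sixteenth (eighth + sixteenth) = 6; sixteenth = 2; a full sixteenth-note quintuplet (5 notes) (five quintuplet sixteenths span one quarter) = 8; eighth note = 4; a full sixteenth-note quintuplet (5 notes) (five quintuplet sixteenths span one quarter) = 8; thirty-second note = 1; quarter = 8.
Altogether 4 + 2 + 3 + 6 + 2 + 8 + 4 + 8 + 1 + 8 = 46.
Remaining: 48 − 46 = 2 thirty-second notes, which is a sixteenth note.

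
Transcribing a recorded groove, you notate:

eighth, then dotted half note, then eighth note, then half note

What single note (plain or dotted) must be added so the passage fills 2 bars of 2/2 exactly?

2 bars of 2/2 = 16 eighth notes.
Working in eighth notes: eighth = 1; dotted half note = 6; eighth note = 1; half note = 4.
Altogether 1 + 6 + 1 + 4 = 12.
Remaining: 16 − 12 = 4 eighth notes, which is a half note.

half note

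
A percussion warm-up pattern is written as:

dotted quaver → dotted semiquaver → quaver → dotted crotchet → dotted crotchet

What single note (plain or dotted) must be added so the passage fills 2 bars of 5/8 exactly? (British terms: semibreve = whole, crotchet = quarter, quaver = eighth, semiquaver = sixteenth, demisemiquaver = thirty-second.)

2 bars of 5/8 = 40 thirty-second notes.
Express everything in thirty-second notes: dotted quaver = 6; dotted semiquaver = 3; quaver = 4; dotted crotchet = 12; dotted crotchet = 12.
Altogether 6 + 3 + 4 + 12 + 12 = 37.
Remaining: 40 − 37 = 3 thirty-second notes, which is a dotted sixteenth note.

dotted sixteenth note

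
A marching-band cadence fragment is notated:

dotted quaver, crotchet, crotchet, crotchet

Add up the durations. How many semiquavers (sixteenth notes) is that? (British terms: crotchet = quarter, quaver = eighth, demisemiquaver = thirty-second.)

15

Each duration in sixteenth notes: dotted quaver = 3; crotchet = 4; crotchet = 4; crotchet = 4.
Altogether 3 + 4 + 4 + 4 = 15 sixteenth notes.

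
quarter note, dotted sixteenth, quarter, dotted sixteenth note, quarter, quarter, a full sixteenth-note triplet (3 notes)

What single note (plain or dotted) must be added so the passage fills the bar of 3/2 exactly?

The bar of 3/2 = 48 thirty-second notes.
Each duration in thirty-second notes: quarter note = 8; dotted sixteenth = 3; quarter = 8; dotted sixteenth note = 3; quarter = 8; quarter = 8; a full sixteenth-note triplet (3 notes) (three triplet sixteenths span one eighth) = 4.
Total: 8 + 3 + 8 + 3 + 8 + 8 + 4 = 42.
Remaining: 48 − 42 = 6 thirty-second notes, which is a dotted eighth note.

dotted eighth note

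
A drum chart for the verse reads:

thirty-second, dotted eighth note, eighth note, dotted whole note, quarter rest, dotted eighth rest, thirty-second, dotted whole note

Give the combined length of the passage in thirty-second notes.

Convert each value to thirty-second notes: thirty-second = 1; dotted eighth note = 6; eighth note = 4; dotted whole note = 48; quarter rest = 8; dotted eighth rest = 6; thirty-second = 1; dotted whole note = 48.
Altogether 1 + 6 + 4 + 48 + 8 + 6 + 1 + 48 = 122 thirty-second notes.

122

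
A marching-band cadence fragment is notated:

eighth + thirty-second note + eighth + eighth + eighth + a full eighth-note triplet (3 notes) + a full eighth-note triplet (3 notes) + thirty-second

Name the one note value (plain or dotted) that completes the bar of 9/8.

sixteenth note

The bar of 9/8 = 36 thirty-second notes.
Express everything in thirty-second notes: eighth = 4; thirty-second note = 1; eighth = 4; eighth = 4; eighth = 4; a full eighth-note triplet (3 notes) (three triplet eighths span one quarter) = 8; a full eighth-note triplet (3 notes) (three triplet eighths span one quarter) = 8; thirty-second = 1.
Altogether 4 + 1 + 4 + 4 + 4 + 8 + 8 + 1 = 34.
Remaining: 36 − 34 = 2 thirty-second notes, which is a sixteenth note.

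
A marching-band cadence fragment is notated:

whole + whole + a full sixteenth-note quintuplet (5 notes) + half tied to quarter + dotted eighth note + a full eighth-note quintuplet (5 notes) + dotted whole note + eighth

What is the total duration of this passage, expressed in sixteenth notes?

85

Convert each value to sixteenth notes: whole = 16; whole = 16; a full sixteenth-note quintuplet (5 notes) (five quintuplet sixteenths span one quarter) = 4; half tied to quarter (half + quarter) = 12; dotted eighth note = 3; a full eighth-note quintuplet (5 notes) (five quintuplet eighths span one half) = 8; dotted whole note = 24; eighth = 2.
Adding: 16 + 16 + 4 + 12 + 3 + 8 + 24 + 2 = 85 sixteenth notes.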